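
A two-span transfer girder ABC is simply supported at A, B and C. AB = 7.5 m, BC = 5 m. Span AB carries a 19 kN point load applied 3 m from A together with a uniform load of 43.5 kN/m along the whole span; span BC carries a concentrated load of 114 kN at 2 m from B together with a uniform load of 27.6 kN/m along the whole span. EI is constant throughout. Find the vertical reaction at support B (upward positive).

Release continuity at B by inserting a hinge; the redundant is the internal moment M_B. The primary structure is two simply-supported spans AB and BC.
End slopes at the hinge B, treating each span as simply supported:
  span AB: point load 19 at a = 3: Pab(L + a)/(6LEI) = 59.85/EI
  span AB: UDL 43.5: wL³/(24EI) = 764.6/EI
  span BC: point load 114 at a = 2: Pab(L + b)/(6LEI) = 182.4/EI
  span BC: UDL 27.6: wL³/(24EI) = 143.8/EI
  relative rotation θ_0 = (824.5 + 326.1)/EI = 1151/EI
A unit hogging moment at B produces rotation L₁/(3EI) + L₂/(3EI) = 4.167/EI.
Slope continuity at B: θ_0 = M_B·4.167/EI, so M_B = 1151/4.167 = 276.2 kN·m (hogging).
Span AB, ΣM about A with M_B applied at B: R_B^{AB}·7.5 = 1280 + 276.2, so R_B^{AB} = 207.5 kN and R_A = 345.2 − 207.5 = 137.7 kN.
Span BC, ΣM about C: R_B^{BC}·5 = 687 + 276.2, so R_B^{BC} = 192.6 kN and R_C = 252 − 192.6 = 59.37 kN.
R_B = 207.5 + 192.6 = 400.2 kN.

R_B = 400.2 kN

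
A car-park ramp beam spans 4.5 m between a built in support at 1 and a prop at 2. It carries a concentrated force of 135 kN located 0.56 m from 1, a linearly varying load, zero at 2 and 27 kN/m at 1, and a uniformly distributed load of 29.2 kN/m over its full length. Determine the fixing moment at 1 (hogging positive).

M_1 = 172.4 kN·m

Release the roller at 2. Primary structure: cantilever fixed at 1.
Free-end deflection of the primary structure under the applied loading (downward +):
  point load 135 at a = 0.56: Pa²(3L − a)/(6EI) = 91.3/EI
  triangular load, peak 27 at the fixed end: w₀L⁴/(30EI) = 369.1/EI
  UDL 29.2: wL⁴/(8EI) = 1497/EI
  δ_0 = 1957/EI
Flexibility coefficient — unit upward force at 2: δ_{22} = L³/(3EI) = 30.38/EI.
Compatibility at 2: δ_0 − R_2·δ_{22} = 0, so R_2 = 1957/30.38 = 64.43 kN.
Moment equilibrium about 1: M_1 = Σ(load moments about 1) − R_2·L = 462.4 − 64.43×4.5 = 172.4 kN·m.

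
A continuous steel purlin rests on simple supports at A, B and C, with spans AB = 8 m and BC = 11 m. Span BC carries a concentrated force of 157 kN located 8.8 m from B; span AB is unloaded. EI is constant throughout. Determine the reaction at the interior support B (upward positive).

Insert a hinge at B; M_B is the redundant, and each span becomes simply supported.
Rotations at B on the released spans (each span's end-slope, ×1/EI):
  span BC: point load 157 at a = 8.8: Pab(L + b)/(6LEI) = 607.9/EI
  relative rotation θ_0 = (0 + 607.9)/EI = 607.9/EI
A unit hogging moment at B produces rotation L₁/(3EI) + L₂/(3EI) = 6.333/EI.
Slope continuity at B: θ_0 = M_B·6.333/EI, so M_B = 607.9/6.333 = 95.98 kN·m (hogging).
Span AB, ΣM about A with M_B applied at B: R_B^{AB}·8 = 0 + 95.98, so R_B^{AB} = 12 kN and R_A = 0 − 12 = -12 kN.
Span BC, ΣM about C: R_B^{BC}·11 = 345.4 + 95.98, so R_B^{BC} = 40.13 kN and R_C = 157 − 40.13 = 116.9 kN.
R_B = 12 + 40.13 = 52.12 kN.

R_B = 52.12 kN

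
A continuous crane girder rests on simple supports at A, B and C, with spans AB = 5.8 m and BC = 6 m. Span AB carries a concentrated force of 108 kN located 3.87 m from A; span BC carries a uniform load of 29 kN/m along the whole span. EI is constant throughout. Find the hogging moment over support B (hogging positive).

Insert a hinge at B; M_B is the redundant, and each span becomes simply supported.
Discontinuity in slope at B on the released structure — sum the simple-span end rotations:
  span AB: point load 108 at a = 3.87: Pab(L + a)/(6LEI) = 224.2/EI
  span BC: UDL 29: wL³/(24EI) = 261/EI
  relative rotation θ_0 = (224.2 + 261)/EI = 485.2/EI
A unit hogging moment at B produces rotation L₁/(3EI) + L₂/(3EI) = 3.933/EI.
Slope continuity at B: θ_0 = M_B·3.933/EI, so M_B = 485.2/3.933 = 123.3 kN·m (hogging).

M_B = 123.3 kN·m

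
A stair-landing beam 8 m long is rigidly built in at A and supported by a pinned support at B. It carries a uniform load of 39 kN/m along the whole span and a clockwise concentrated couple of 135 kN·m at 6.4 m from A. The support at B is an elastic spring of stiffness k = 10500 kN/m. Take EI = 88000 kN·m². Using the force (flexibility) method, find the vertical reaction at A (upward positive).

R_A = 177.3 kN

Release the roller at B. Primary structure: cantilever fixed at A.
Primary-structure tip deflection at B by superposition:
  UDL 39: wL⁴/(8EI) = 19968/EI
  clockwise couple 135 at a = 6.4: M₀a(2L − a)/(2EI) = 4147/EI
  δ_0 = 24115/EI
Flexibility coefficient — unit upward force at B: δ_{BB} = L³/(3EI) = 170.7/EI.
With EI = 88000 kN·m²: δ_0 = 0.27404 m and δ_{BB} = 0.001939 m/kN.
Compatibility — the spring shortens by R_B/k under the reaction it provides: δ_0 − R_B·δ_{BB} = R_B/k. With 1/k = 0.000095 m/kN, R_B = δ_0 / (δ_{BB} + 1/k) = 0.27404 / (0.001939 + 0.000095) = 134.7 kN.
Vertical equilibrium: R_A = ΣP − R_B = 312 − 134.7 = 177.3 kN.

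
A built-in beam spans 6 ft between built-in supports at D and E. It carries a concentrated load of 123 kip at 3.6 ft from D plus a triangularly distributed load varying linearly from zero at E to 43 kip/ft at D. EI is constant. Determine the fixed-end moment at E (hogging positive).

Take the two fixed-end moments M_D, M_E as redundants; the released structure is the simple span DE.
On the primary (simply-supported) span, the end slopes from the loading are:
  at D: point load 123 at a = 3.6: Pab(L + b)/(6LEI) = 248/EI
  at E: point load 123 at a = 3.6: Pab(L + a)/(6LEI) = 283.4/EI
  at D: triangular load, peak 43: w₀L³/(45EI) = 206.4/EI
  at E: triangular load, peak 43: 7w₀L³/(360EI) = 180.6/EI
  θ_D0 = 454.4/EI,  θ_E0 = 464/EI
Flexibility coefficients: a unit moment at one end gives L/(3EI) there and L/(6EI) at the far end, so f₁₁ = f₂₂ = 2/EI and f₁₂ = f₂₁ = 1/EI.
Compatibility — zero rotation at each built-in end:
  2 M_D + 1 M_E = 454.4
  1 M_D + 2 M_E = 464
Solving the pair gives M_D = 148.2 kip·ft and M_E = 157.9 kip·ft (hogging).

M_E = 157.9 kip·ft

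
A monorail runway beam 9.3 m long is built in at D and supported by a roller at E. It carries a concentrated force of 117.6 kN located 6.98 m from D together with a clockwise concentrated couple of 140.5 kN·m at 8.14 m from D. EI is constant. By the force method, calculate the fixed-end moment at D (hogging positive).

M_D = 60.96 kN·m

Take the reaction at E as the redundant and release it; the primary structure is a cantilever fixed at D.
Primary-structure tip deflection at E by superposition:
  point load 117.6 at a = 6.98: Pa²(3L − a)/(6EI) = 19977/EI
  clockwise couple 140.5 at a = 8.14: M₀a(2L − a)/(2EI) = 5981/EI
  δ_0 = 25958/EI
Tip deflection under a unit load at E: L³/(3EI) = 268.1/EI.
Compatibility at E: δ_0 − R_E·δ_{EE} = 0, so R_E = 25958/268.1 = 96.82 kN.
Moment equilibrium about D: M_D = Σ(load moments about D) − R_E·L = 961.3 − 96.82×9.3 = 60.96 kN·m.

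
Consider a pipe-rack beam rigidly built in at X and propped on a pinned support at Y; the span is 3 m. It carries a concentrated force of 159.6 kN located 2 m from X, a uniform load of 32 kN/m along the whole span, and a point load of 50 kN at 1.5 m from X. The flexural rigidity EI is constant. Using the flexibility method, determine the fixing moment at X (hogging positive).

Release the roller at Y. Primary structure: cantilever fixed at X.
Free-end deflection of the primary structure under the applied loading (downward +):
  point load 159.6 at a = 2: Pa²(3L − a)/(6EI) = 744.8/EI
  UDL 32: wL⁴/(8EI) = 324/EI
  point load 50 at a = 1.5: Pa²(3L − a)/(6EI) = 140.6/EI
  δ_0 = 1209/EI
Flexibility coefficient — unit upward force at Y: δ_{YY} = L³/(3EI) = 9/EI.
The prop prevents deflection at Y: R_Y = δ_0/δ_{YY} = 1209/9 = 134.4 kN.
Moment equilibrium about X: M_X = Σ(load moments about X) − R_Y·L = 538.2 − 134.4×3 = 135.1 kN·m.

M_X = 135.1 kN·m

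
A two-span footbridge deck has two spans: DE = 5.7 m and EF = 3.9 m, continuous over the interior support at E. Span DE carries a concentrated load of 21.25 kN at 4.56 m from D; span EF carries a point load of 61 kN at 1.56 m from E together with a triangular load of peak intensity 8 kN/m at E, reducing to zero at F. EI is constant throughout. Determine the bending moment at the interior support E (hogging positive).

Take M_E as the redundant. Released structure: two simple spans DE and EF with a hinge at E.
Rotations at E on the released spans (each span's end-slope, ×1/EI):
  span DE: point load 21.25 at a = 4.56: Pab(L + a)/(6LEI) = 33.14/EI
  span EF: point load 61 at a = 1.56: Pab(L + b)/(6LEI) = 59.38/EI
  span EF: triangular load, peak 8: w₀L³/(45EI) = 10.55/EI
  relative rotation θ_0 = (33.14 + 69.93)/EI = 103.1/EI
A unit hogging moment at E produces rotation L₁/(3EI) + L₂/(3EI) = 3.2/EI.
Compatibility: M_E·(L₁+L₂)/(3EI) = θ_0, giving M_E = 32.21 kN·m (hogging).

M_E = 32.21 kN·m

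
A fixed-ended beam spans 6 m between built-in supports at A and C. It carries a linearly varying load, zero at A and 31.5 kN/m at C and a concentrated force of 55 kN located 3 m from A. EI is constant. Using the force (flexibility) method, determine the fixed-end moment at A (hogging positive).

M_A = 79.05 kN·m

Take the two fixed-end moments M_A, M_C as redundants; the released structure is the simple span AC.
End rotations of the released simple span under the applied load (×1/EI):
  at A: triangular load, peak 31.5: 7w₀L³/(360EI) = 132.3/EI
  at C: triangular load, peak 31.5: w₀L³/(45EI) = 151.2/EI
  at A: point load 55 at a = 3: Pab(L + b)/(6LEI) = 123.8/EI
  at C: point load 55 at a = 3: Pab(L + a)/(6LEI) = 123.8/EI
  θ_A0 = 256.1/EI,  θ_C0 = 274.9/EI
Flexibility coefficients: a unit moment at one end gives L/(3EI) there and L/(6EI) at the far end, so f₁₁ = f₂₂ = 2/EI and f₁₂ = f₂₁ = 1/EI.
Compatibility — zero rotation at each built-in end:
  2 M_A + 1 M_C = 256.1
  1 M_A + 2 M_C = 274.9
Solving the pair gives M_A = 79.05 kN·m and M_C = 97.95 kN·m (hogging).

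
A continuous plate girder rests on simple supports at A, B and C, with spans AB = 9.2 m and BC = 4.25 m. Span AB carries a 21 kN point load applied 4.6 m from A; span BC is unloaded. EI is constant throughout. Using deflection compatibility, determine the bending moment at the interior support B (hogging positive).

M_B = 24.78 kN·m

Insert a hinge at B; M_B is the redundant, and each span becomes simply supported.
Discontinuity in slope at B on the released structure — sum the simple-span end rotations:
  span AB: point load 21 at a = 4.6: Pab(L + a)/(6LEI) = 111.1/EI
  relative rotation θ_0 = (111.1 + 0)/EI = 111.1/EI
A unit hogging moment at B produces rotation L₁/(3EI) + L₂/(3EI) = 4.483/EI.
Compatibility: M_B·(L₁+L₂)/(3EI) = θ_0, giving M_B = 24.78 kN·m (hogging).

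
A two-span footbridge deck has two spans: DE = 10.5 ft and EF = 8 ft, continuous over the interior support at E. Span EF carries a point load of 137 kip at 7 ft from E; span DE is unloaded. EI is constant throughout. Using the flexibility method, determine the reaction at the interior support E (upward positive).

R_E = 23.55 kip

Release continuity at E by inserting a hinge; the redundant is the internal moment M_E. The primary structure is two simply-supported spans DE and EF.
Rotations at E on the released spans (each span's end-slope, ×1/EI):
  span EF: point load 137 at a = 7: Pab(L + b)/(6LEI) = 179.8/EI
  relative rotation θ_0 = (0 + 179.8)/EI = 179.8/EI
A unit hogging moment at E produces rotation L₁/(3EI) + L₂/(3EI) = 6.167/EI.
Slope continuity at E: θ_0 = M_E·6.167/EI, so M_E = 179.8/6.167 = 29.16 kip·ft (hogging).
Span DE, ΣM about D with M_E applied at E: R_E^{DE}·10.5 = 0 + 29.16, so R_E^{DE} = 2.777 kip and R_D = 0 − 2.777 = -2.777 kip.
Span EF, ΣM about F: R_E^{EF}·8 = 137 + 29.16, so R_E^{EF} = 20.77 kip and R_F = 137 − 20.77 = 116.2 kip.
R_E = 2.777 + 20.77 = 23.55 kip.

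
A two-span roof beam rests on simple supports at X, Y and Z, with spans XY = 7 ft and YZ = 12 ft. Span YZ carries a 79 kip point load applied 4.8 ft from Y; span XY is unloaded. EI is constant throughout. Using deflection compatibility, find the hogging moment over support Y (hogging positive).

M_Y = 115 kip·ft

Insert a hinge at Y; M_Y is the redundant, and each span becomes simply supported.
Discontinuity in slope at Y on the released structure — sum the simple-span end rotations:
  span YZ: point load 79 at a = 4.8: Pab(L + b)/(6LEI) = 728.1/EI
  relative rotation θ_0 = (0 + 728.1)/EI = 728.1/EI
A unit hogging moment at Y produces rotation L₁/(3EI) + L₂/(3EI) = 6.333/EI.
Slope continuity at Y: θ_0 = M_Y·6.333/EI, so M_Y = 728.1/6.333 = 115 kip·ft (hogging).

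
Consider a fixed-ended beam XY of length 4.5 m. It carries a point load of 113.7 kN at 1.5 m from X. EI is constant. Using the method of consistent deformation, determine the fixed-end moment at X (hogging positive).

M_X = 75.8 kN·m

Release both end moments; the primary structure is a simply-supported span XY with redundants M_X and M_Y.
On the primary (simply-supported) span, the end slopes from the loading are:
  at X: point load 113.7 at a = 1.5: Pab(L + b)/(6LEI) = 142.1/EI
  at Y: point load 113.7 at a = 1.5: Pab(L + a)/(6LEI) = 113.7/EI
  θ_X0 = 142.1/EI,  θ_Y0 = 113.7/EI
Flexibility coefficients: a unit moment at one end gives L/(3EI) there and L/(6EI) at the far end, so f₁₁ = f₂₂ = 1.5/EI and f₁₂ = f₂₁ = 0.75/EI.
Compatibility — zero rotation at each built-in end:
  1.5 M_X + 0.75 M_Y = 142.1
  0.75 M_X + 1.5 M_Y = 113.7
Solving the pair gives M_X = 75.8 kN·m and M_Y = 37.9 kN·m (hogging).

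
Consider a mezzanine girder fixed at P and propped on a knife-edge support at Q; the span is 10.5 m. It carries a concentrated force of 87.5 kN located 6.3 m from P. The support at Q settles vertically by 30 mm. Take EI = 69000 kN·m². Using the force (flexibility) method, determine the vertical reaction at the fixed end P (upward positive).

R_P = 55.06 kN

Remove the prop at Q; the released (primary) structure is a cantilever built in at P.
Deflection at Q on the released cantilever, summing each load's contribution:
  point load 87.5 at a = 6.3: Pa²(3L − a)/(6EI) = 14586/EI
Tip deflection under a unit load at Q: L³/(3EI) = 385.9/EI.
With EI = 69000 kN·m²: δ_0 = 0.21139 m and δ_{QQ} = 0.005592 m/kN.
Compatibility — the beam at Q must follow the support down by 0.03 m: δ_0 − R_Q·δ_{QQ} = 0.03, so R_Q = (0.21139 − 0.03)/0.005592 = 32.44 kN.
Vertical equilibrium: R_P = ΣP − R_Q = 87.5 − 32.44 = 55.06 kN.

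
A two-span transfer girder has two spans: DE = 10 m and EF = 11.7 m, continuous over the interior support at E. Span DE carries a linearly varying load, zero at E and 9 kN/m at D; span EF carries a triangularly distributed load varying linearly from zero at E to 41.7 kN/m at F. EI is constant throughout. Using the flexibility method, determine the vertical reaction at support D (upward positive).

Release continuity at E by inserting a hinge; the redundant is the internal moment M_E. The primary structure is two simply-supported spans DE and EF.
Discontinuity in slope at E on the released structure — sum the simple-span end rotations:
  span DE: triangular load, peak 9: 7w₀L³/(360EI) = 175/EI
  span EF: triangular load, peak 41.7: 7w₀L³/(360EI) = 1299/EI
  relative rotation θ_0 = (175 + 1299)/EI = 1474/EI
A unit hogging moment at E produces rotation L₁/(3EI) + L₂/(3EI) = 7.233/EI.
Compatibility: M_E·(L₁+L₂)/(3EI) = θ_0, giving M_E = 203.7 kN·m (hogging).
Span DE, ΣM about D with M_E applied at E: R_E^{DE}·10 = 150 + 203.7, so R_E^{DE} = 35.37 kN and R_D = 45 − 35.37 = 9.627 kN.

R_D = 9.627 kN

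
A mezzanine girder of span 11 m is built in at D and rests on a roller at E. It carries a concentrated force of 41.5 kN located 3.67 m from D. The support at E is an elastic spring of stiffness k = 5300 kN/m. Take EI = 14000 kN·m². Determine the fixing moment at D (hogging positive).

Remove the prop at E; the released (primary) structure is a cantilever built in at D.
Primary-structure tip deflection at E by superposition:
  point load 41.5 at a = 3.67: Pa²(3L − a)/(6EI) = 2732/EI
Tip deflection under a unit load at E: L³/(3EI) = 443.7/EI.
With EI = 14000 kN·m²: δ_0 = 0.19517 m and δ_{EE} = 0.03169 m/kN.
Compatibility — the spring shortens by R_E/k under the reaction it provides: δ_0 − R_E·δ_{EE} = R_E/k. With 1/k = 0.000189 m/kN, R_E = δ_0 / (δ_{EE} + 1/k) = 0.19517 / (0.03169 + 0.000189) = 6.122 kN.
Moment equilibrium about D: M_D = Σ(load moments about D) − R_E·L = 152.3 − 6.122×11 = 84.96 kN·m.

M_D = 84.96 kN·m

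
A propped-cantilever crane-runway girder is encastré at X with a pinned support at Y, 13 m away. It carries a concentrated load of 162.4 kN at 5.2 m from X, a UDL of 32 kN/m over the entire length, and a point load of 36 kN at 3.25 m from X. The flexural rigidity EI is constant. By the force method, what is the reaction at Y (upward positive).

R_Y = 192.9 kN

Remove the prop at Y; the released (primary) structure is a cantilever built in at X.
Downward deflection at the released point Y due to the loads:
  point load 162.4 at a = 5.2: Pa²(3L − a)/(6EI) = 24738/EI
  UDL 32: wL⁴/(8EI) = 114244/EI
  point load 36 at a = 3.25: Pa²(3L − a)/(6EI) = 2266/EI
  δ_0 = 141247/EI
Tip deflection under a unit load at Y: L³/(3EI) = 732.3/EI.
The prop prevents deflection at Y: R_Y = δ_0/δ_{YY} = 141247/732.3 = 192.9 kN.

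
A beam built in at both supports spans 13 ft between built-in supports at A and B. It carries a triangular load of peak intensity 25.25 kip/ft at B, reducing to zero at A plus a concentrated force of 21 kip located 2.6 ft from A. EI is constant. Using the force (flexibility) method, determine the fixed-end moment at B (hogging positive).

M_B = 222.1 kip·ft

Release both end moments; the primary structure is a simply-supported span AB with redundants M_A and M_B.
On the primary (simply-supported) span, the end slopes from the loading are:
  at A: triangular load, peak 25.25: 7w₀L³/(360EI) = 1079/EI
  at B: triangular load, peak 25.25: w₀L³/(45EI) = 1233/EI
  at A: point load 21 at a = 2.6: Pab(L + b)/(6LEI) = 170.4/EI
  at B: point load 21 at a = 2.6: Pab(L + a)/(6LEI) = 113.6/EI
  θ_A0 = 1249/EI,  θ_B0 = 1346/EI
Flexibility coefficients: a unit moment at one end gives L/(3EI) there and L/(6EI) at the far end, so f₁₁ = f₂₂ = 4.333/EI and f₁₂ = f₂₁ = 2.167/EI.
Compatibility — zero rotation at each built-in end:
  4.333 M_A + 2.167 M_B = 1249
  2.167 M_A + 4.333 M_B = 1346
Solving the pair gives M_A = 177.2 kip·ft and M_B = 222.1 kip·ft (hogging).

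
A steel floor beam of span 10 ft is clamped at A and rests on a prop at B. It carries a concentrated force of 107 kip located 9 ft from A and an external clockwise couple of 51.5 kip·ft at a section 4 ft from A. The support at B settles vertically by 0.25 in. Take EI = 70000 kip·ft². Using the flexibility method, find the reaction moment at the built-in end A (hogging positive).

M_A = 98.77 kip·ft

Take the reaction at B as the redundant and release it; the primary structure is a cantilever fixed at A.
Downward deflection at the released point B due to the loads:
  point load 107 at a = 9: Pa²(3L − a)/(6EI) = 30334/EI
  clockwise couple 51.5 at a = 4: M₀a(2L − a)/(2EI) = 1648/EI
  δ_0 = 31982/EI
Flexibility coefficient — unit upward force at B: δ_{BB} = L³/(3EI) = 333.3/EI.
With EI = 70000 kip·ft²: δ_0 = 0.45689 ft and δ_{BB} = 0.004762 ft/kip.
Compatibility — the beam at B must follow the support down by 0.02083 ft: δ_0 − R_B·δ_{BB} = 0.02083, so R_B = (0.45689 − 0.02083)/0.004762 = 91.57 kip.
Moment equilibrium about A: M_A = Σ(load moments about A) − R_B·L = 1014 − 91.57×10 = 98.77 kip·ft.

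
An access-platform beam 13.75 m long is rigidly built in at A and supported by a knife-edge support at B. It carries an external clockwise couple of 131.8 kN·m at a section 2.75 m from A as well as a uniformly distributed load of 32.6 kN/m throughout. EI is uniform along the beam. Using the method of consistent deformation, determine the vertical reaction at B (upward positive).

R_B = 173.3 kN

Choose R_B as the redundant. The primary structure is the cantilever fixed at A.
Free-end deflection of the primary structure under the applied loading (downward +):
  clockwise couple 131.8 at a = 2.75: M₀a(2L − a)/(2EI) = 4485/EI
  UDL 32.6: wL⁴/(8EI) = 145659/EI
  δ_0 = 150145/EI
Flexibility coefficient — unit upward force at B: δ_{BB} = L³/(3EI) = 866.5/EI.
Compatibility at B: δ_0 − R_B·δ_{BB} = 0, so R_B = 150145/866.5 = 173.3 kN.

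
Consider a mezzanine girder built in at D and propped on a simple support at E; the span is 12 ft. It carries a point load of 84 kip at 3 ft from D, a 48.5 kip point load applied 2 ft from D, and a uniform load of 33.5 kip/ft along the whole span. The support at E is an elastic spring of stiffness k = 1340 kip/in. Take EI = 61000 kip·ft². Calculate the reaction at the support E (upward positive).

Take the reaction at E as the redundant and release it; the primary structure is a cantilever fixed at D.
Primary-structure tip deflection at E by superposition:
  point load 84 at a = 3: Pa²(3L − a)/(6EI) = 4158/EI
  point load 48.5 at a = 2: Pa²(3L − a)/(6EI) = 1099/EI
  UDL 33.5: wL⁴/(8EI) = 86832/EI
  δ_0 = 92089/EI
Flexibility coefficient — unit upward force at E: δ_{EE} = L³/(3EI) = 576/EI.
With EI = 61000 kip·ft²: δ_0 = 1.5097 ft and δ_{EE} = 0.009443 ft/kip.
Compatibility — the spring shortens by R_E/k under the reaction it provides: δ_0 − R_E·δ_{EE} = R_E/k. With 1/k = 1/(1340×12) ft/kip = 0.000062 ft/kip, R_E = δ_0 / (δ_{EE} + 1/k) = 1.5097 / (0.009443 + 0.000062) = 158.8 kip.

R_E = 158.8 kip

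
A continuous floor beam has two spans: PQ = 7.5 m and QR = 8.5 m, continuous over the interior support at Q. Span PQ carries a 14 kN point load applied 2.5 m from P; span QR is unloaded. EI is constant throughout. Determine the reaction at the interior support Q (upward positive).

R_Q = 6.497 kN

Release continuity at Q by inserting a hinge; the redundant is the internal moment M_Q. The primary structure is two simply-supported spans PQ and QR.
End slopes at the hinge Q, treating each span as simply supported:
  span PQ: point load 14 at a = 2.5: Pab(L + a)/(6LEI) = 38.89/EI
  relative rotation θ_0 = (38.89 + 0)/EI = 38.89/EI
A unit hogging moment at Q produces rotation L₁/(3EI) + L₂/(3EI) = 5.333/EI.
Compatibility: M_Q·(L₁+L₂)/(3EI) = θ_0, giving M_Q = 7.292 kN·m (hogging).
Span PQ, ΣM about P with M_Q applied at Q: R_Q^{PQ}·7.5 = 35 + 7.292, so R_Q^{PQ} = 5.639 kN and R_P = 14 − 5.639 = 8.361 kN.
Span QR, ΣM about R: R_Q^{QR}·8.5 = 0 + 7.292, so R_Q^{QR} = 0.8578 kN and R_R = 0 − 0.8578 = -0.8578 kN.
R_Q = 5.639 + 0.8578 = 6.497 kN.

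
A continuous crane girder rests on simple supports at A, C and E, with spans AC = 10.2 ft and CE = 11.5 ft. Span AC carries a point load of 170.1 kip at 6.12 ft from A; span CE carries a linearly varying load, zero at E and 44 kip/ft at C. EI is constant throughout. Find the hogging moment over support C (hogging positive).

Release continuity at C by inserting a hinge; the redundant is the internal moment M_C. The primary structure is two simply-supported spans AC and CE.
Rotations at C on the released spans (each span's end-slope, ×1/EI):
  span AC: point load 170.1 at a = 6.12: Pab(L + a)/(6LEI) = 1133/EI
  span CE: triangular load, peak 44: w₀L³/(45EI) = 1487/EI
  relative rotation θ_0 = (1133 + 1487)/EI = 2620/EI
A unit hogging moment at C produces rotation L₁/(3EI) + L₂/(3EI) = 7.233/EI.
Slope continuity at C: θ_0 = M_C·7.233/EI, so M_C = 2620/7.233 = 362.2 kip·ft (hogging).

M_C = 362.2 kip·ft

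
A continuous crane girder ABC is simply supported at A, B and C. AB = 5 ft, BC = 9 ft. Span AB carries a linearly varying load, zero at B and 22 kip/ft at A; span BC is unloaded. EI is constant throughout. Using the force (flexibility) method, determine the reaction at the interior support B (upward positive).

Release continuity at B by inserting a hinge; the redundant is the internal moment M_B. The primary structure is two simply-supported spans AB and BC.
Rotations at B on the released spans (each span's end-slope, ×1/EI):
  span AB: triangular load, peak 22: 7w₀L³/(360EI) = 53.47/EI
  relative rotation θ_0 = (53.47 + 0)/EI = 53.47/EI
A unit hogging moment at B produces rotation L₁/(3EI) + L₂/(3EI) = 4.667/EI.
Compatibility: M_B·(L₁+L₂)/(3EI) = θ_0, giving M_B = 11.46 kip·ft (hogging).
Span AB, ΣM about A with M_B applied at B: R_B^{AB}·5 = 91.67 + 11.46, so R_B^{AB} = 20.62 kip and R_A = 55 − 20.62 = 34.38 kip.
Span BC, ΣM about C: R_B^{BC}·9 = 0 + 11.46, so R_B^{BC} = 1.273 kip and R_C = 0 − 1.273 = -1.273 kip.
R_B = 20.62 + 1.273 = 21.9 kip.

R_B = 21.9 kip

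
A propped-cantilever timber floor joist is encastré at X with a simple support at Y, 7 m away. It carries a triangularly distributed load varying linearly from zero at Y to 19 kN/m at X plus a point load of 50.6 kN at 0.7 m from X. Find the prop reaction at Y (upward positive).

R_Y = 14.03 kN

Choose R_Y as the redundant. The primary structure is the cantilever fixed at X.
Free-end deflection of the primary structure under the applied loading (downward +):
  triangular load, peak 19 at the fixed end: w₀L⁴/(30EI) = 1521/EI
  point load 50.6 at a = 0.7: Pa²(3L − a)/(6EI) = 83.89/EI
  δ_0 = 1605/EI
Tip deflection under a unit load at Y: L³/(3EI) = 114.3/EI.
Compatibility at Y: δ_0 − R_Y·δ_{YY} = 0, so R_Y = 1605/114.3 = 14.03 kN.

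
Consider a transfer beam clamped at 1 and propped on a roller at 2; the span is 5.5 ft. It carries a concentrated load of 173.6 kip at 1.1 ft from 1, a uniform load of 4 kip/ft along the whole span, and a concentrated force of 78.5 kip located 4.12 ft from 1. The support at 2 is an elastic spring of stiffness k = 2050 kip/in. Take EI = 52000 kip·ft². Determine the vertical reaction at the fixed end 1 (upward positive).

Release the roller at 2. Primary structure: cantilever fixed at 1.
Free-end deflection of the primary structure under the applied loading (downward +):
  point load 173.6 at a = 1.1: Pa²(3L − a)/(6EI) = 539.1/EI
  UDL 4: wL⁴/(8EI) = 457.5/EI
  point load 78.5 at a = 4.12: Pa²(3L − a)/(6EI) = 2749/EI
  δ_0 = 3746/EI
Flexibility coefficient — unit upward force at 2: δ_{22} = L³/(3EI) = 55.46/EI.
With EI = 52000 kip·ft²: δ_0 = 0.072039 ft and δ_{22} = 0.001067 ft/kip.
Compatibility — the spring shortens by R_2/k under the reaction it provides: δ_0 − R_2·δ_{22} = R_2/k. With 1/k = 1/(2050×12) ft/kip = 0.000041 ft/kip, R_2 = δ_0 / (δ_{22} + 1/k) = 0.072039 / (0.001067 + 0.000041) = 65.07 kip.
Vertical equilibrium: R_1 = ΣP − R_2 = 274.1 − 65.07 = 209 kip.

R_1 = 209 kip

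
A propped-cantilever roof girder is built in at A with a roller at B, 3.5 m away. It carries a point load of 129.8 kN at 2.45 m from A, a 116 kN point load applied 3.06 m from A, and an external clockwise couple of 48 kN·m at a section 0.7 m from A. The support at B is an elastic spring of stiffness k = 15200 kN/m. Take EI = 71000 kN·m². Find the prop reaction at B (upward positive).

R_B = 131.7 kN

Choose R_B as the redundant. The primary structure is the cantilever fixed at A.
Primary-structure tip deflection at B by superposition:
  point load 129.8 at a = 2.45: Pa²(3L − a)/(6EI) = 1045/EI
  point load 116 at a = 3.06: Pa²(3L − a)/(6EI) = 1347/EI
  clockwise couple 48 at a = 0.7: M₀a(2L − a)/(2EI) = 105.8/EI
  δ_0 = 2498/EI
Flexibility coefficient — unit upward force at B: δ_{BB} = L³/(3EI) = 14.29/EI.
With EI = 71000 kN·m²: δ_0 = 0.035183 m and δ_{BB} = 0.000201 m/kN.
Compatibility — the spring shortens by R_B/k under the reaction it provides: δ_0 − R_B·δ_{BB} = R_B/k. With 1/k = 0.000066 m/kN, R_B = δ_0 / (δ_{BB} + 1/k) = 0.035183 / (0.000201 + 0.000066) = 131.7 kN.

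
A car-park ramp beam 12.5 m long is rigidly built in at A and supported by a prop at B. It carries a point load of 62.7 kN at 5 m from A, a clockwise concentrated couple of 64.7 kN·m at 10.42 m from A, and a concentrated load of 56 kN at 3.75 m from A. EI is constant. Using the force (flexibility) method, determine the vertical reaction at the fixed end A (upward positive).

Choose R_B as the redundant. The primary structure is the cantilever fixed at A.
Free-end deflection of the primary structure under the applied loading (downward +):
  point load 62.7 at a = 5: Pa²(3L − a)/(6EI) = 8491/EI
  clockwise couple 64.7 at a = 10.42: M₀a(2L − a)/(2EI) = 4915/EI
  point load 56 at a = 3.75: Pa²(3L − a)/(6EI) = 4430/EI
  δ_0 = 17835/EI
Tip deflection under a unit load at B: L³/(3EI) = 651/EI.
Compatibility at B: δ_0 − R_B·δ_{BB} = 0, so R_B = 17835/651 = 27.39 kN.
Vertical equilibrium: R_A = ΣP − R_B = 118.7 − 27.39 = 91.31 kN.

R_A = 91.31 kN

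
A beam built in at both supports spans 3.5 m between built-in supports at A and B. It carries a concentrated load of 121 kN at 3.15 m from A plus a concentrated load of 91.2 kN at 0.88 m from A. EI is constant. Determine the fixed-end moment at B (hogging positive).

Take the two fixed-end moments M_A, M_B as redundants; the released structure is the simple span AB.
Simple-span end rotations at A and B under the given loads:
  at A: point load 121 at a = 3.15: Pab(L + b)/(6LEI) = 24.46/EI
  at B: point load 121 at a = 3.15: Pab(L + a)/(6LEI) = 42.24/EI
  at A: point load 91.2 at a = 0.88: Pab(L + b)/(6LEI) = 61.28/EI
  at B: point load 91.2 at a = 0.88: Pab(L + a)/(6LEI) = 43.86/EI
  θ_A0 = 85.74/EI,  θ_B0 = 86.1/EI
Flexibility coefficients: a unit moment at one end gives L/(3EI) there and L/(6EI) at the far end, so f₁₁ = f₂₂ = 1.167/EI and f₁₂ = f₂₁ = 0.5833/EI.
Compatibility — zero rotation at each built-in end:
  1.167 M_A + 0.5833 M_B = 85.74
  0.5833 M_A + 1.167 M_B = 86.1
Solving the pair gives M_A = 48.78 kN·m and M_B = 49.41 kN·m (hogging).

M_B = 49.41 kN·m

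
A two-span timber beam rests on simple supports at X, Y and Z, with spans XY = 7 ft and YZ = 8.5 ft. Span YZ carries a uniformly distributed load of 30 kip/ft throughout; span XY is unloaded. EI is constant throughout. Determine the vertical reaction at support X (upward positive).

Release continuity at Y by inserting a hinge; the redundant is the internal moment M_Y. The primary structure is two simply-supported spans XY and YZ.
Rotations at Y on the released spans (each span's end-slope, ×1/EI):
  span YZ: UDL 30: wL³/(24EI) = 767.7/EI
  relative rotation θ_0 = (0 + 767.7)/EI = 767.7/EI
A unit hogging moment at Y produces rotation L₁/(3EI) + L₂/(3EI) = 5.167/EI.
Compatibility: M_Y·(L₁+L₂)/(3EI) = θ_0, giving M_Y = 148.6 kip·ft (hogging).
Span XY, ΣM about X with M_Y applied at Y: R_Y^{XY}·7 = 0 + 148.6, so R_Y^{XY} = 21.23 kip and R_X = 0 − 21.23 = -21.23 kip.

R_X = -21.23 kip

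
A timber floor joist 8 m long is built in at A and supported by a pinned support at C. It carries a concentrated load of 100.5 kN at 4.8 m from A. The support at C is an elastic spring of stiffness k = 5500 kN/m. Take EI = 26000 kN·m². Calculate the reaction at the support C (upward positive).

Take the reaction at C as the redundant and release it; the primary structure is a cantilever fixed at A.
Free-end deflection of the primary structure under the applied loading (downward +):
  point load 100.5 at a = 4.8: Pa²(3L − a)/(6EI) = 7410/EI
Flexibility coefficient — unit upward force at C: δ_{CC} = L³/(3EI) = 170.7/EI.
With EI = 26000 kN·m²: δ_0 = 0.28499 m and δ_{CC} = 0.006564 m/kN.
Compatibility — the spring shortens by R_C/k under the reaction it provides: δ_0 − R_C·δ_{CC} = R_C/k. With 1/k = 0.000182 m/kN, R_C = δ_0 / (δ_{CC} + 1/k) = 0.28499 / (0.006564 + 0.000182) = 42.25 kN.

R_C = 42.25 kN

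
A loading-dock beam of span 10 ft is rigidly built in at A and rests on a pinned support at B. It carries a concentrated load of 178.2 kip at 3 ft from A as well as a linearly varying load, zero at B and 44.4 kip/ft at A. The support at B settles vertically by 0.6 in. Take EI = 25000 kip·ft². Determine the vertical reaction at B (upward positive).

Take the reaction at B as the redundant and release it; the primary structure is a cantilever fixed at A.
Primary-structure tip deflection at B by superposition:
  point load 178.2 at a = 3: Pa²(3L − a)/(6EI) = 7217/EI
  triangular load, peak 44.4 at the fixed end: w₀L⁴/(30EI) = 14800/EI
  δ_0 = 22017/EI
Flexibility coefficient — unit upward force at B: δ_{BB} = L³/(3EI) = 333.3/EI.
With EI = 25000 kip·ft²: δ_0 = 0.88068 ft and δ_{BB} = 0.013333 ft/kip.
Compatibility — the beam at B must follow the support down by 0.05 ft: δ_0 − R_B·δ_{BB} = 0.05, so R_B = (0.88068 − 0.05)/0.013333 = 62.3 kip.

R_B = 62.3 kip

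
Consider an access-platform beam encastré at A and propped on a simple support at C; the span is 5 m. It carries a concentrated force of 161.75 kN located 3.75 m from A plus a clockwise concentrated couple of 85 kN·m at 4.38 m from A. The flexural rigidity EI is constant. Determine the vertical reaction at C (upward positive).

Release the roller at C. Primary structure: cantilever fixed at A.
Deflection at C on the released cantilever, summing each load's contribution:
  point load 161.75 at a = 3.75: Pa²(3L − a)/(6EI) = 4265/EI
  clockwise couple 85 at a = 4.38: M₀a(2L − a)/(2EI) = 1046/EI
  δ_0 = 5311/EI
Tip deflection under a unit load at C: L³/(3EI) = 41.67/EI.
Compatibility at C: δ_0 − R_C·δ_{CC} = 0, so R_C = 5311/41.67 = 127.5 kN.

R_C = 127.5 kN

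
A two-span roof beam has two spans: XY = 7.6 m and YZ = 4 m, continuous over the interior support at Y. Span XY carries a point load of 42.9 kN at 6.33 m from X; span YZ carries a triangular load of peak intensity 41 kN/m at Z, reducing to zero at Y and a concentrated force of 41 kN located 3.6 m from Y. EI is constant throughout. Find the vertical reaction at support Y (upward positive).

R_Y = 83.66 kN

Insert a hinge at Y; M_Y is the redundant, and each span becomes simply supported.
Rotations at Y on the released spans (each span's end-slope, ×1/EI):
  span XY: point load 42.9 at a = 6.33: Pab(L + a)/(6LEI) = 105.4/EI
  span YZ: triangular load, peak 41: 7w₀L³/(360EI) = 51.02/EI
  span YZ: point load 41 at a = 3.6: Pab(L + b)/(6LEI) = 10.82/EI
  relative rotation θ_0 = (105.4 + 61.85)/EI = 167.2/EI
A unit hogging moment at Y produces rotation L₁/(3EI) + L₂/(3EI) = 3.867/EI.
Slope continuity at Y: θ_0 = M_Y·3.867/EI, so M_Y = 167.2/3.867 = 43.24 kN·m (hogging).
Span XY, ΣM about X with M_Y applied at Y: R_Y^{XY}·7.6 = 271.6 + 43.24, so R_Y^{XY} = 41.42 kN and R_X = 42.9 − 41.42 = 1.479 kN.
Span YZ, ΣM about Z: R_Y^{YZ}·4 = 125.7 + 43.24, so R_Y^{YZ} = 42.24 kN and R_Z = 123 − 42.24 = 80.76 kN.
R_Y = 41.42 + 42.24 = 83.66 kN.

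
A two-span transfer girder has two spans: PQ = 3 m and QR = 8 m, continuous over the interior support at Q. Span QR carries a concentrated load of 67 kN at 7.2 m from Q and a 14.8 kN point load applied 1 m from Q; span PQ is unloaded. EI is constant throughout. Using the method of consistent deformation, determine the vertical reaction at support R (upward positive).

R_R = 58.63 kN

Take M_Q as the redundant. Released structure: two simple spans PQ and QR with a hinge at Q.
Rotations at Q on the released spans (each span's end-slope, ×1/EI):
  span QR: point load 67 at a = 7.2: Pab(L + b)/(6LEI) = 70.75/EI
  span QR: point load 14.8 at a = 1: Pab(L + b)/(6LEI) = 32.38/EI
  relative rotation θ_0 = (0 + 103.1)/EI = 103.1/EI
A unit hogging moment at Q produces rotation L₁/(3EI) + L₂/(3EI) = 3.667/EI.
Compatibility: M_Q·(L₁+L₂)/(3EI) = θ_0, giving M_Q = 28.13 kN·m (hogging).
Span QR, ΣM about R: R_Q^{QR}·8 = 157.2 + 28.13, so R_Q^{QR} = 23.17 kN and R_R = 81.8 − 23.17 = 58.63 kN.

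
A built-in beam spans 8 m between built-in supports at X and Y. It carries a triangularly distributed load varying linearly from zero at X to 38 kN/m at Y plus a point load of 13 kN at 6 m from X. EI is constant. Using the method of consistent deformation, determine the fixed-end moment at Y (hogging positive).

M_Y = 136.2 kN·m

Take the two fixed-end moments M_X, M_Y as redundants; the released structure is the simple span XY.
On the primary (simply-supported) span, the end slopes from the loading are:
  at X: triangular load, peak 38: 7w₀L³/(360EI) = 378.3/EI
  at Y: triangular load, peak 38: w₀L³/(45EI) = 432.4/EI
  at X: point load 13 at a = 6: Pab(L + b)/(6LEI) = 32.5/EI
  at Y: point load 13 at a = 6: Pab(L + a)/(6LEI) = 45.5/EI
  θ_X0 = 410.8/EI,  θ_Y0 = 477.9/EI
Flexibility coefficients: a unit moment at one end gives L/(3EI) there and L/(6EI) at the far end, so f₁₁ = f₂₂ = 2.667/EI and f₁₂ = f₂₁ = 1.333/EI.
Compatibility — zero rotation at each built-in end:
  2.667 M_X + 1.333 M_Y = 410.8
  1.333 M_X + 2.667 M_Y = 477.9
Solving the pair gives M_X = 85.94 kN·m and M_Y = 136.2 kN·m (hogging).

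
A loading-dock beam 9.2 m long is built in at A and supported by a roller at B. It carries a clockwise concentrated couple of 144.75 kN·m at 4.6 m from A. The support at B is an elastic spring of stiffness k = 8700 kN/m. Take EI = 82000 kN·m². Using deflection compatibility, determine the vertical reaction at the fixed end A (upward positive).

Release the roller at B. Primary structure: cantilever fixed at A.
Downward deflection at the released point B due to the loads:
  clockwise couple 144.75 at a = 4.6: M₀a(2L − a)/(2EI) = 4594/EI
Flexibility coefficient — unit upward force at B: δ_{BB} = L³/(3EI) = 259.6/EI.
With EI = 82000 kN·m²: δ_0 = 0.056029 m and δ_{BB} = 0.003165 m/kN.
Compatibility — the spring shortens by R_B/k under the reaction it provides: δ_0 − R_B·δ_{BB} = R_B/k. With 1/k = 0.000115 m/kN, R_B = δ_0 / (δ_{BB} + 1/k) = 0.056029 / (0.003165 + 0.000115) = 17.08 kN.
Vertical equilibrium: R_A = ΣP − R_B = 0 − 17.08 = -17.08 kN.

R_A = -17.08 kN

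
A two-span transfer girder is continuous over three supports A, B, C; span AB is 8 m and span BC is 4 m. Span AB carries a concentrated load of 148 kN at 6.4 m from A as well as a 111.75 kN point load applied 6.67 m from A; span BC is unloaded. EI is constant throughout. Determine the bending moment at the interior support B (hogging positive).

M_B = 189.4 kN·m

Insert a hinge at B; M_B is the redundant, and each span becomes simply supported.
End slopes at the hinge B, treating each span as simply supported:
  span AB: point load 148 at a = 6.4: Pab(L + a)/(6LEI) = 454.7/EI
  span AB: point load 111.75 at a = 6.67: Pab(L + a)/(6LEI) = 303/EI
  relative rotation θ_0 = (757.6 + 0)/EI = 757.6/EI
A unit hogging moment at B produces rotation L₁/(3EI) + L₂/(3EI) = 4/EI.
Slope continuity at B: θ_0 = M_B·4/EI, so M_B = 757.6/4 = 189.4 kN·m (hogging).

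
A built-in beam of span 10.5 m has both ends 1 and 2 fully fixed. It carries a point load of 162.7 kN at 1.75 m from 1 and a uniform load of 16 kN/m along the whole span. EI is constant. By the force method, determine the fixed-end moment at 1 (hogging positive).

Take the two fixed-end moments M_1, M_2 as redundants; the released structure is the simple span 12.
End rotations of the released simple span under the applied load (×1/EI):
  at 1: point load 162.7 at a = 1.75: Pab(L + b)/(6LEI) = 761.2/EI
  at 2: point load 162.7 at a = 1.75: Pab(L + a)/(6LEI) = 484.4/EI
  at 1: UDL 16: wL³/(24EI) = 771.8/EI
  at 2: UDL 16: wL³/(24EI) = 771.8/EI
  θ_10 = 1533/EI,  θ_20 = 1256/EI
Flexibility coefficients: a unit moment at one end gives L/(3EI) there and L/(6EI) at the far end, so f₁₁ = f₂₂ = 3.5/EI and f₁₂ = f₂₁ = 1.75/EI.
Compatibility — zero rotation at each built-in end:
  3.5 M_1 + 1.75 M_2 = 1533
  1.75 M_1 + 3.5 M_2 = 1256
Solving the pair gives M_1 = 344.7 kN·m and M_2 = 186.5 kN·m (hogging).

M_1 = 344.7 kN·m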